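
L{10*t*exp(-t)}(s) 10/(s + 1)^2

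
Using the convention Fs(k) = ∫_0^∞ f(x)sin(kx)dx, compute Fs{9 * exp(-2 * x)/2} 9 * k/(2 * (k^2 + 4))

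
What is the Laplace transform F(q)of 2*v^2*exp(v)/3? 4/(3*(q - 1)^3)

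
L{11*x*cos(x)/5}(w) 11*(w^2 - 1)/(5*(w^2 + 1)^2)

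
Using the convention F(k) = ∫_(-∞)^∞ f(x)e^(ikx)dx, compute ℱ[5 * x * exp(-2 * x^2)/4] 5 * sqrt(2) * I * sqrt(pi) * k * exp(-k^2/8)/32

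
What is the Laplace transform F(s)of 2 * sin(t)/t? 2 * atan(1/s)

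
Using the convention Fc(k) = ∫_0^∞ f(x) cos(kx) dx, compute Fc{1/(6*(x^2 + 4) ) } pi*exp(-2*k) /24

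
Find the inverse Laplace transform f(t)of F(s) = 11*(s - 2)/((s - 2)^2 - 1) 11*exp(2*t)*cosh(t)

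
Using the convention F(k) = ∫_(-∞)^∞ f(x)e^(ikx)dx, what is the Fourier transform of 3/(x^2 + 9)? pi*exp(-3*Abs(k))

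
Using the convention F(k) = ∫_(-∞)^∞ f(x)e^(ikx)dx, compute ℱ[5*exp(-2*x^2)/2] 5*sqrt(2)*sqrt(pi)*exp(-k^2/8)/4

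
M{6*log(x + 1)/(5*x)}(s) -6*pi*csc(pi*s)/(5*s - 5)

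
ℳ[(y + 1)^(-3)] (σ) pi*(σ - 2)*(σ - 1)/(2*sin(pi*σ))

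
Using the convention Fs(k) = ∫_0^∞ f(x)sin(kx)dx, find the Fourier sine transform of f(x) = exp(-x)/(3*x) atan(k)/3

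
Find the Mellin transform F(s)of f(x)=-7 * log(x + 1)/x 7 * pi * csc(pi * s)/(s - 1)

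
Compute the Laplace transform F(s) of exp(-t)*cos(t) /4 (s+1) /(4*((s+1) ^2+1) ) 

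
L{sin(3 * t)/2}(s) 3/(2 * (s^2 + 9))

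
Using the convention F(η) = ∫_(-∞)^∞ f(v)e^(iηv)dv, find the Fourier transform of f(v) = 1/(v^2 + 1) pi * exp(-Abs(η))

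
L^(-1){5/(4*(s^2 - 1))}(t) 5*sinh(t)/4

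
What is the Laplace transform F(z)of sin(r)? 1/(z^2 + 1)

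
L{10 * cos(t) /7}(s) 10 * s/(7 * (s^2 + 1) ) 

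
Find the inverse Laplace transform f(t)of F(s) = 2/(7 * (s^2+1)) 2 * sin(t)/7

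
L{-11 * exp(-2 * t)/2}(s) -11/(2 * s + 4)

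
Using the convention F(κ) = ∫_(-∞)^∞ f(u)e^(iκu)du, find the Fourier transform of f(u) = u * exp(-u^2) I * sqrt(pi) * κ * exp(-κ^2/4)/2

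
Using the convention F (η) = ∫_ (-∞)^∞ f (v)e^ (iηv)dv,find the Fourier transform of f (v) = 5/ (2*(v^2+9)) 5*pi*exp (-3*Abs (η))/6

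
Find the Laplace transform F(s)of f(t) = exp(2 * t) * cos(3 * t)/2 (s - 2)/(2 * ((s - 2)^2 + 9))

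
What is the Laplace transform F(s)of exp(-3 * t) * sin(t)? 1/((s+3)^2+1)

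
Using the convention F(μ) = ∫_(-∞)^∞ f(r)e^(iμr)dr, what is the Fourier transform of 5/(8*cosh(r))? 5*pi/(8*cosh(pi*μ/2))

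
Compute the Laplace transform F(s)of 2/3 2/(3*s)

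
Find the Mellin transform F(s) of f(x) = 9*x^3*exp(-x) 9*gamma(s+3) 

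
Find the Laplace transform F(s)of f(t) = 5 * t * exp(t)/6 5/(6 * (s - 1)^2)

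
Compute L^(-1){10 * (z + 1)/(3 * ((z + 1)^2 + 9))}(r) 10 * exp(-r) * cos(3 * r)/3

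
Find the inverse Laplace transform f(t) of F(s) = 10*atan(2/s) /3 10*sin(2*t) /(3*t) 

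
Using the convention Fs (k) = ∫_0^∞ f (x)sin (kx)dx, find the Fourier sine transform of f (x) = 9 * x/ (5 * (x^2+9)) 9 * pi * exp (-3 * k)/10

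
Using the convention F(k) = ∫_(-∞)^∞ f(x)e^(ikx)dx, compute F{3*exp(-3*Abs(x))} 18/(k^2 + 9)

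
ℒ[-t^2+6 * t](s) 6/s^2 - 2/s^3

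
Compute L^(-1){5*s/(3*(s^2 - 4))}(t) 5*cosh(2*t)/3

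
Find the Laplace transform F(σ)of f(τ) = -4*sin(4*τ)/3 -16/(3*σ^2 + 48)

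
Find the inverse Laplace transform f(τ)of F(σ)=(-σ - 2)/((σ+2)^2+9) -exp(-2*τ)*cos(3*τ)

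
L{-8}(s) -8/s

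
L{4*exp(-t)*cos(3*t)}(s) 4*(s+1)/((s+1)^2+9)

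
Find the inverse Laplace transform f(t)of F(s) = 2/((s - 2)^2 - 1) 2*exp(2*t)*sinh(t)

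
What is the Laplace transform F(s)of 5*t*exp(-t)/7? 5/(7*(s + 1)^2)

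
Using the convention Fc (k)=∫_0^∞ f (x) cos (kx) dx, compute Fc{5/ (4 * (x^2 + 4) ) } 5 * pi * exp (-2 * k) /16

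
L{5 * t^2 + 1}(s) 1/s + 10/s^3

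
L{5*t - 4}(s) 5/s^2-4/s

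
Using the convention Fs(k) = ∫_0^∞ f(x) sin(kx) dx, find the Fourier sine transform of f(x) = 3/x 3 * pi/2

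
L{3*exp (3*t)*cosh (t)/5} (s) 3*(s - 3)/ (5*( (s - 3)^2 - 1))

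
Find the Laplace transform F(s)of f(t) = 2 2/s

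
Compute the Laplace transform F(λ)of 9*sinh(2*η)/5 18/(5*(λ^2 - 4))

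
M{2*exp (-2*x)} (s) 2^ (1 - s)*gamma (s)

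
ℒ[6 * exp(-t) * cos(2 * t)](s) 6 * (s + 1)/((s + 1)^2 + 4)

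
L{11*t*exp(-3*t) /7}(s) 11/(7*(s+3) ^2) 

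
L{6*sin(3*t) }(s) 18/(s^2+9) 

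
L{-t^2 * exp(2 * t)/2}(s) -1/(s - 2)^3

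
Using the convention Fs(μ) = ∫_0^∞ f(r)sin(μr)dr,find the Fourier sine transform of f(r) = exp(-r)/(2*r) atan(μ)/2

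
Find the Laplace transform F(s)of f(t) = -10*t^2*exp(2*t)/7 -20/(7*(s - 2)^3)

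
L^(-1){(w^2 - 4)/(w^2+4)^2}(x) x * cos(2 * x)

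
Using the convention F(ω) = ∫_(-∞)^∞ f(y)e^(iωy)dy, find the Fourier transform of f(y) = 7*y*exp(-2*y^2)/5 7*sqrt(2)*I*sqrt(pi)*ω*exp(-ω^2/8)/40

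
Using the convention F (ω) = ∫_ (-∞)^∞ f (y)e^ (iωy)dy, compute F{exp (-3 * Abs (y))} 6/ (ω^2 + 9)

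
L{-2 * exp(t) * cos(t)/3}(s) 2 * (1 - s)/(3 * ((s - 1)^2 + 1))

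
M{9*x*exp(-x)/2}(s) 9*gamma(s + 1)/2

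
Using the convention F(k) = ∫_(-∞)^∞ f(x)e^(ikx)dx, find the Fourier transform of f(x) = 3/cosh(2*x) 3*pi/(2*cosh(pi*k/4))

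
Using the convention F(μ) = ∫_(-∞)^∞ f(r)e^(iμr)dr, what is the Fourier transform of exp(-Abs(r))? 2/(μ^2 + 1)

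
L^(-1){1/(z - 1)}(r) exp(r)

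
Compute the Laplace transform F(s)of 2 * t 2/s^2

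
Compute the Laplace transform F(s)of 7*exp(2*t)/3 7/(3*(s - 2))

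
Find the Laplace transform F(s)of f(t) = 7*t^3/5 42/(5*s^4)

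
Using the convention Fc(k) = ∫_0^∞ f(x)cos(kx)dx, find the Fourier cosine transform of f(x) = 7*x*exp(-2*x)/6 7*(4 - k^2)/(6*(k^2 + 4)^2)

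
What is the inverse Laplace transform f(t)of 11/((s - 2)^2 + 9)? 11 * exp(2 * t) * sin(3 * t)/3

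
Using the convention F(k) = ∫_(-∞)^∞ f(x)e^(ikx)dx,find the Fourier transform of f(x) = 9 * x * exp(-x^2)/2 9 * I * sqrt(pi) * k * exp(-k^2/4)/4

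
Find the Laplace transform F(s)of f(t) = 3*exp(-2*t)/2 3/(2*(s+2))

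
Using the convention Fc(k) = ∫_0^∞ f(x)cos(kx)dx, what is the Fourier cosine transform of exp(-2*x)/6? 1/(3*(k^2 + 4))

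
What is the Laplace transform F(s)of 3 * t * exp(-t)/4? 3/(4 * (s + 1)^2)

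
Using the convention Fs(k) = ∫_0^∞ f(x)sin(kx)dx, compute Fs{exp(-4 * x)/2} k/(2 * (k^2 + 16))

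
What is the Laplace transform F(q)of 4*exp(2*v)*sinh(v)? 4/((q - 2)^2 - 1)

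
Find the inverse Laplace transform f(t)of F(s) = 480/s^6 4*t^5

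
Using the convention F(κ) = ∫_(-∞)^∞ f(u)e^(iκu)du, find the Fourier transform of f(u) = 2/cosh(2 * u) pi/cosh(pi * κ/4)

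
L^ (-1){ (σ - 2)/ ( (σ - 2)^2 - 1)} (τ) exp (2*τ)*cosh (τ)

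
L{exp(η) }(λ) 1/(λ - 1) 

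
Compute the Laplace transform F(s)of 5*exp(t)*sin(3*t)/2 15/(2*((s - 1)^2 + 9))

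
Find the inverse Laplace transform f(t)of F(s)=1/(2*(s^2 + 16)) sin(4*t)/8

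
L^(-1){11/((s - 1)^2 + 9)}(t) 11*exp(t)*sin(3*t)/3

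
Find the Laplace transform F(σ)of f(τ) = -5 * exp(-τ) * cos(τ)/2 5 * (-σ - 1)/(2 * ((σ+1)^2+1))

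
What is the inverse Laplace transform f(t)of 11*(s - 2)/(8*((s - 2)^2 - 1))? 11*exp(2*t)*cosh(t)/8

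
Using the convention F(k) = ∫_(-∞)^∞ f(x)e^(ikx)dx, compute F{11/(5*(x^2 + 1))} 11*pi*exp(-Abs(k))/5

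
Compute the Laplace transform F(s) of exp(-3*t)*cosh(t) (s+3) /((s+3) ^2 - 1) 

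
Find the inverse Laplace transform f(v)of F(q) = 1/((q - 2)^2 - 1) exp(2*v)*sinh(v)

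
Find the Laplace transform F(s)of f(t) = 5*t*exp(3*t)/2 5/(2*(s - 3)^2)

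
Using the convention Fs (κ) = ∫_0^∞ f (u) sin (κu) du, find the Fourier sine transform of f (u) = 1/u pi/2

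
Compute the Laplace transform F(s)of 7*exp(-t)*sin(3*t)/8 21/(8*((s + 1)^2 + 9))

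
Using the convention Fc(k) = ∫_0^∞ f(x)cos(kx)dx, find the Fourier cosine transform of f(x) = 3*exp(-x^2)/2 3*sqrt(pi)*exp(-k^2/4)/4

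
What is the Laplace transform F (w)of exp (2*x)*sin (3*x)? 3/ ( (w - 2)^2 + 9)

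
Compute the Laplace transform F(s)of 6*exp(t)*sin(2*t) 12/((s - 1)^2 + 4)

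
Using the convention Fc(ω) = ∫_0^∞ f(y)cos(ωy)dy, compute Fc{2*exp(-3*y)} 6/(ω^2 + 9)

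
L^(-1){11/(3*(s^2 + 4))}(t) 11*sin(2*t)/6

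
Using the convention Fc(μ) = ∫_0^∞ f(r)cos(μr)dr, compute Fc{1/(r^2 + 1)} pi * exp(-μ)/2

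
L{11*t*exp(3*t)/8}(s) 11/(8*(s - 3)^2)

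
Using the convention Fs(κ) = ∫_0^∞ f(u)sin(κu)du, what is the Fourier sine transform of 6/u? 3*pi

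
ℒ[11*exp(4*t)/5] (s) 11/(5*(s - 4))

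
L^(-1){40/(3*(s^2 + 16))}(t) 10*sin(4*t)/3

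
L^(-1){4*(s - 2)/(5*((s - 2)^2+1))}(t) 4*exp(2*t)*cos(t)/5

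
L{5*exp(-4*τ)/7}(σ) 5/(7*(σ + 4))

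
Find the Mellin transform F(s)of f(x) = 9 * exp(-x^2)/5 9 * gamma(s/2)/10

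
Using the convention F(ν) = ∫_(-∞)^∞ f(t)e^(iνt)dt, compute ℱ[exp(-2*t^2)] sqrt(2)*sqrt(pi)*exp(-ν^2/8)/2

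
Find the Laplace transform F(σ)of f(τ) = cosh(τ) σ/(σ^2 - 1)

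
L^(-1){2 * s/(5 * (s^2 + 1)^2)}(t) t * sin(t)/5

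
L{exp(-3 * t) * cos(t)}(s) (s + 3)/((s + 3)^2 + 1)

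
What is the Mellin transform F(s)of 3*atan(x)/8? -3*pi*sec(pi*s/2)/(16*s)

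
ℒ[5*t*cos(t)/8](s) 5*(s^2-1)/(8*(s^2 + 1)^2)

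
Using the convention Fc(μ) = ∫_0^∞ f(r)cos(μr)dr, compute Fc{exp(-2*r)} 2/(μ^2 + 4)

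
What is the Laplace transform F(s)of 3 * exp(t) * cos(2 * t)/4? 3 * (s - 1)/(4 * ((s - 1)^2 + 4))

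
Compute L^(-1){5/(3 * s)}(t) 5/3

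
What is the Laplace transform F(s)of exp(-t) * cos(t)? (s + 1)/((s + 1)^2 + 1)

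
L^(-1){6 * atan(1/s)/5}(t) 6 * sin(t)/(5 * t)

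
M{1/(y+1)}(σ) pi*csc(pi*σ)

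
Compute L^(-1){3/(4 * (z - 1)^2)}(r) 3 * r * exp(r)/4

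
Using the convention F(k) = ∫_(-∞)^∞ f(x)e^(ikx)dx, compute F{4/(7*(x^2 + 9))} 4*pi*exp(-3*Abs(k))/21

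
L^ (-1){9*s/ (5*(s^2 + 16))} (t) 9*cos (4*t)/5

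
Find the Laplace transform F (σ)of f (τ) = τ σ^ (-2)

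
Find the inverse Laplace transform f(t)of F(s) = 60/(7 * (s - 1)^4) 10 * t^3 * exp(t)/7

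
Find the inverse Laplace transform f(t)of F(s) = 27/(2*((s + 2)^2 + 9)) 9*exp(-2*t)*sin(3*t)/2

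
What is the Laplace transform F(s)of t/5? 1/(5 * s^2)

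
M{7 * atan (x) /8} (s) -7 * pi * sec (pi * s/2) / (16 * s) 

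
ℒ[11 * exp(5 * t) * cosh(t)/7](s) 11 * (s - 5)/(7 * ((s - 5)^2 - 1))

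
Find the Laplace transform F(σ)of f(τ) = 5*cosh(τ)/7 5*σ/(7*(σ^2 - 1))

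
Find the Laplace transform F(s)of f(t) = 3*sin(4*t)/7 12/(7*(s^2 + 16))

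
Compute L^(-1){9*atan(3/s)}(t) 9*sin(3*t)/t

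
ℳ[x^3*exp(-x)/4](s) gamma(s + 3)/4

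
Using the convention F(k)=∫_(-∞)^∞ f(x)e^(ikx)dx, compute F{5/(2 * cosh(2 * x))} 5 * pi/(4 * cosh(pi * k/4))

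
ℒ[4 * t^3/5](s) 24/(5 * s^4)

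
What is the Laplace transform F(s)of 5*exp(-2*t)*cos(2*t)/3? 5*(s + 2)/(3*((s + 2)^2 + 4))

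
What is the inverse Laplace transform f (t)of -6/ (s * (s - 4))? -3 * exp (2 * t) * sinh (2 * t)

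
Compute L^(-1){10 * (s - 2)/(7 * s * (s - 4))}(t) 10 * exp(2 * t) * cosh(2 * t)/7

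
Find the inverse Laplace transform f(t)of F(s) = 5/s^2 5*t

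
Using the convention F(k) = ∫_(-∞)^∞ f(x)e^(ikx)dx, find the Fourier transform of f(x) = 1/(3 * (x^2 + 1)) pi * exp(-Abs(k))/3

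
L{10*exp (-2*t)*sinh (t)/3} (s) 10/ (3*( (s + 2)^2 - 1))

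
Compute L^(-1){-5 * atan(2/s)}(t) -5 * sin(2 * t)/t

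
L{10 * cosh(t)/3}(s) 10 * s/(3 * (s^2 - 1))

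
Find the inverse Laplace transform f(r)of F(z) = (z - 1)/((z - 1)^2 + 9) exp(r) * cos(3 * r)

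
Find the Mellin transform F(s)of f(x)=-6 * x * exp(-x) -6 * gamma(s + 1)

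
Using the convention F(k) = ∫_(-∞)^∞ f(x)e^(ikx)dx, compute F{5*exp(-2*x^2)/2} 5*sqrt(2)*sqrt(pi)*exp(-k^2/8)/4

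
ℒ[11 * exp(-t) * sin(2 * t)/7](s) 22/(7 * ((s+1)^2+4))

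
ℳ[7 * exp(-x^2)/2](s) 7 * gamma(s/2)/4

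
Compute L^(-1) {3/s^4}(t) t^3/2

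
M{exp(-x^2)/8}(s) gamma(s/2)/16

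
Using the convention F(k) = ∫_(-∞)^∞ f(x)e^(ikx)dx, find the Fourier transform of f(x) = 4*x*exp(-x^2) 2*I*sqrt(pi)*k*exp(-k^2/4)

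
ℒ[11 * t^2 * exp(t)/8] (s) 11/(4 * (s - 1)^3)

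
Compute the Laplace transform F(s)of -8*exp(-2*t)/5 -8/(5*s+10)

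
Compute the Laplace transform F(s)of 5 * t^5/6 100/s^6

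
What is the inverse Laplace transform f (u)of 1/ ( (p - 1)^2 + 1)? exp (u)*sin (u)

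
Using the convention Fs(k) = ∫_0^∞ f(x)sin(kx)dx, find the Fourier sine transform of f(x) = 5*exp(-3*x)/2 5*k/(2*(k^2 + 9))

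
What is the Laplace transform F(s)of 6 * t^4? 144/s^5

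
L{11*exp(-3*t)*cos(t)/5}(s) 11*(s + 3)/(5*((s + 3)^2 + 1))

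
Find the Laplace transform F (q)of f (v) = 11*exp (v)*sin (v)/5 11/ (5*( (q - 1)^2 + 1))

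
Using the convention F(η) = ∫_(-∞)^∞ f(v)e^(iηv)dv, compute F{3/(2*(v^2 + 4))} 3*pi*exp(-2*Abs(η))/4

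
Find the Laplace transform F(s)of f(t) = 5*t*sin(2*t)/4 5*s/(s^2 + 4)^2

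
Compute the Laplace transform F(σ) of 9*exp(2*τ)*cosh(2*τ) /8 9*(σ - 2) /(8*σ*(σ - 4) ) 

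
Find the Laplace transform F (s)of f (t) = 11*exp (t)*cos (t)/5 11*(s - 1)/ (5*( (s - 1)^2 + 1))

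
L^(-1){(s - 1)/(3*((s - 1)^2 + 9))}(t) exp(t)*cos(3*t)/3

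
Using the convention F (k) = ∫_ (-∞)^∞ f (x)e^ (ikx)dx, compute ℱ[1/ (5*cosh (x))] pi/ (5*cosh (pi*k/2))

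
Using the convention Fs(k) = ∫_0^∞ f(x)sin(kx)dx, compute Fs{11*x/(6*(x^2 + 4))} 11*pi*exp(-2*k)/12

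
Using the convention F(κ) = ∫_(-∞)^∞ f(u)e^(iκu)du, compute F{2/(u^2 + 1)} 2*pi*exp(-Abs(κ))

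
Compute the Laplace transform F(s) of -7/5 -7/(5 * s) 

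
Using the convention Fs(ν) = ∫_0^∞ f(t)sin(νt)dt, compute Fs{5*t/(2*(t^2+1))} 5*pi*exp(-ν)/4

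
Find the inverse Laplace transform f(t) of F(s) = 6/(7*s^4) t^3/7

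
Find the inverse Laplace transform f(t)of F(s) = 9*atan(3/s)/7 9*sin(3*t)/(7*t)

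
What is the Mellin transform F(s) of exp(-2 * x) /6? gamma(s) /(6 * 2^s) 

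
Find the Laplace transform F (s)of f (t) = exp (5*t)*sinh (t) 1/ ( (s - 5)^2 - 1)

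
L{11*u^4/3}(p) 88/p^5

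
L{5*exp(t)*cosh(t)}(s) 5*(s - 1)/(s*(s - 2))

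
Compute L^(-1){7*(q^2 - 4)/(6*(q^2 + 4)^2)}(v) 7*v*cos(2*v)/6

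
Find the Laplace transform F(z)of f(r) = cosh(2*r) z/(z^2 - 4)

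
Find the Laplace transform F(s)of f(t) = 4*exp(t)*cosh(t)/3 4*(s - 1)/(3*s*(s - 2))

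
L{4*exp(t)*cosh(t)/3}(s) 4*(s - 1)/(3*s*(s - 2))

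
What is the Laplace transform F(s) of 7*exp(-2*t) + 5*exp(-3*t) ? 7/(s + 2) + 5/(s + 3) 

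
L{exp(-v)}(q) 1/(q + 1)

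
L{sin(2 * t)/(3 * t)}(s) atan(2/s)/3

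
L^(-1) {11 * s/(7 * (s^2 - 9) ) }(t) 11 * cosh(3 * t) /7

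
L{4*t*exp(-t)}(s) 4/(s + 1)^2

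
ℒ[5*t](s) 5/s^2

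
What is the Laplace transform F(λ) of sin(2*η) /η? atan(2/λ) 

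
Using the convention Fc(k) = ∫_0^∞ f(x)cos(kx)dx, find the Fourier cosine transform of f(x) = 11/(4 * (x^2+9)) 11 * pi * exp(-3 * k)/24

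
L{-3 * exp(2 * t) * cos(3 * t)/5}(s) 3 * (2 - s)/(5 * ((s - 2)^2 + 9))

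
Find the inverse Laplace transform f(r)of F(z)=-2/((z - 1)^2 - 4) -exp(r)*sinh(2*r)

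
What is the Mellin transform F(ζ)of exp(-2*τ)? gamma(ζ)/2^ζ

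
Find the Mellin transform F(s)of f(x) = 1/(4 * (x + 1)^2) (-pi * s + pi)/(4 * sin(pi * s))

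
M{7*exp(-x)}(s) 7*gamma(s)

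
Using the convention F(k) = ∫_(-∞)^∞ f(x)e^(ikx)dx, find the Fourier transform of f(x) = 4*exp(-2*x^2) 2*sqrt(2)*sqrt(pi)*exp(-k^2/8)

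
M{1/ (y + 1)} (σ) pi*csc (pi*σ)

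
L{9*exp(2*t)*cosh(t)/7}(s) 9*(s - 2)/(7*((s - 2)^2 - 1))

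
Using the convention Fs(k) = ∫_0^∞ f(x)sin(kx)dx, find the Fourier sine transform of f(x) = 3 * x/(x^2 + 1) 3 * pi * exp(-k)/2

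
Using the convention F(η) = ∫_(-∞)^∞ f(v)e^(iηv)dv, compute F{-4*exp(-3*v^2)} -4*sqrt(3)*sqrt(pi)*exp(-η^2/12)/3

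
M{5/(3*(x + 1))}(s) 5*pi*csc(pi*s)/3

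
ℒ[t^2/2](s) s^(-3)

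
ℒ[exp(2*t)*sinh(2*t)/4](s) 1/(2*s*(s - 4))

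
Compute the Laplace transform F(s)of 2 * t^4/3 16/s^5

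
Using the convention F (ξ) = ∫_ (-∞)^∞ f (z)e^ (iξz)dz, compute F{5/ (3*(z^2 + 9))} 5*pi*exp (-3*Abs (ξ))/9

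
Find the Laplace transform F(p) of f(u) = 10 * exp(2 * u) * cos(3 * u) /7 10 * (p - 2) /(7 * ((p - 2) ^2 + 9) ) 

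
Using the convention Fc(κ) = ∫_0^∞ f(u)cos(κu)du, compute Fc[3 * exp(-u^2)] 3 * sqrt(pi) * exp(-κ^2/4)/2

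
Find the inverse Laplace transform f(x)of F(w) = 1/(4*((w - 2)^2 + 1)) exp(2*x)*sin(x)/4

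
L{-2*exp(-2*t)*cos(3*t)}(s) 2*(-s - 2)/((s+2)^2+9)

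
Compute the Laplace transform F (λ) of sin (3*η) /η atan (3/λ) 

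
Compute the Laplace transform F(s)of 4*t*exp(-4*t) 4/(s + 4)^2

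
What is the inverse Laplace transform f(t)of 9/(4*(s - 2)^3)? 9*t^2*exp(2*t)/8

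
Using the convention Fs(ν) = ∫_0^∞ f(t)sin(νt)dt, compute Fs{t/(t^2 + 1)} pi * exp(-ν)/2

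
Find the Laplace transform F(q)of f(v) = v q^(-2)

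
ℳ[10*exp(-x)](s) 10*gamma(s)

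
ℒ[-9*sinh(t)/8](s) -9/(8*s^2 - 8)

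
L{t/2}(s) 1/(2 * s^2)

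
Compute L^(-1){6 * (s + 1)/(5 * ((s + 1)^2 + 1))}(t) 6 * exp(-t) * cos(t)/5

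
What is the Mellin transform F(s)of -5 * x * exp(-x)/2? -5 * gamma(s+1)/2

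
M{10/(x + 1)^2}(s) -10 * pi * (s - 1)/sin(pi * s)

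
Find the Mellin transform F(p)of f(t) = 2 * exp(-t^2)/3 gamma(p/2)/3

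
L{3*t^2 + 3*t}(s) 3/s^2 + 6/s^3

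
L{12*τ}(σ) 12/σ^2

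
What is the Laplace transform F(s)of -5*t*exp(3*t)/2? -5/(2*(s - 3)^2)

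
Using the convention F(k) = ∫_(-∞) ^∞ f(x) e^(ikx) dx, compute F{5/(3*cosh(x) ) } 5*pi/(3*cosh(pi*k/2) ) 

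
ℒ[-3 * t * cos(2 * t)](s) 3 * (4 - s^2)/(s^2 + 4)^2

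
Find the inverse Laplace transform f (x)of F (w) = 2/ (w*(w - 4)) exp (2*x)*sinh (2*x)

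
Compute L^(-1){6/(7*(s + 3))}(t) 6*exp(-3*t)/7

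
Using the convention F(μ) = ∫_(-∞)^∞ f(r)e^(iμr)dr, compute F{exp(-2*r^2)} sqrt(2)*sqrt(pi)*exp(-μ^2/8)/2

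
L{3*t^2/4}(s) 3/(2*s^3) 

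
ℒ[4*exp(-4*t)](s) 4/(s+4)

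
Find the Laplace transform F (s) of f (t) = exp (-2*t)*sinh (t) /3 1/ (3*( (s + 2) ^2 - 1) ) 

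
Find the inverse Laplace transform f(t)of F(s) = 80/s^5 10 * t^4/3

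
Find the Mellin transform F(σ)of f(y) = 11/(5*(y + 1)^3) 11*pi*(σ - 2)*(σ - 1)/(10*sin(pi*σ))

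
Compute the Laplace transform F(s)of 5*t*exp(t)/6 5/(6*(s - 1)^2)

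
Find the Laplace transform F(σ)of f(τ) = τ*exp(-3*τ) (σ+3)^(-2)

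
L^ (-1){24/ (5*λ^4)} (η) 4*η^3/5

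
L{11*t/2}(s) 11/(2*s^2)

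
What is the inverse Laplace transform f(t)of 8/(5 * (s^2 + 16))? 2 * sin(4 * t)/5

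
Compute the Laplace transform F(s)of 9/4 9/(4 * s)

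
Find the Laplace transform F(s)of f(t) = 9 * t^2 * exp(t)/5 18/(5 * (s - 1)^3)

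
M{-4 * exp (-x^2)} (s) -2 * gamma (s/2)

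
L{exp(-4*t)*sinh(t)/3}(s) 1/(3*((s + 4)^2-1))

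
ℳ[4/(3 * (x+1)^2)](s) -4 * pi * (s - 1)/(3 * sin(pi * s))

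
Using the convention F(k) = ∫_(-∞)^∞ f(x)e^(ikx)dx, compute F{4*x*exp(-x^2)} 2*I*sqrt(pi)*k*exp(-k^2/4)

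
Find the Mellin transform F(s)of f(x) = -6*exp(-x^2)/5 -3*gamma(s/2)/5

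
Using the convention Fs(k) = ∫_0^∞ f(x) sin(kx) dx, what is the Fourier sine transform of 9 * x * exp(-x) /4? 9 * k/(2 * (k^2+1) ^2) 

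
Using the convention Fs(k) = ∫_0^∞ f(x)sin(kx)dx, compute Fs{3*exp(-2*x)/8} 3*k/(8*(k^2 + 4))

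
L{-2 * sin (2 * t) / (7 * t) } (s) -2 * atan (2/s) /7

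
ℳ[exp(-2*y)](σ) gamma(σ)/2^σ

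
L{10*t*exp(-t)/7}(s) 10/(7*(s + 1)^2)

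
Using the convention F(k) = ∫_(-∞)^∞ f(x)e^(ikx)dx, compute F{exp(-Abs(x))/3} 2/(3*(k^2 + 1))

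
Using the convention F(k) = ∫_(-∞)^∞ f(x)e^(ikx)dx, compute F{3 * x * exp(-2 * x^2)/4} 3 * sqrt(2) * I * sqrt(pi) * k * exp(-k^2/8)/32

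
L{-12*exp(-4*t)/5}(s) -12/(5*s + 20)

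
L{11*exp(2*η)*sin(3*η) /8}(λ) 33/(8*((λ - 2) ^2 + 9) ) 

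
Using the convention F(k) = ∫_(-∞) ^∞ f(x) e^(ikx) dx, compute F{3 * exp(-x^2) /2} 3 * sqrt(pi) * exp(-k^2/4) /2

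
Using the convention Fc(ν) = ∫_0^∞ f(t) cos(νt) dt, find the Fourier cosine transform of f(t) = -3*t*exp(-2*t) 3*(ν^2 - 4) /(ν^2 + 4) ^2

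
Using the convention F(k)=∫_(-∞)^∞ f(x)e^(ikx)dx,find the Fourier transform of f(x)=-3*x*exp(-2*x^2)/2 -3*sqrt(2)*I*sqrt(pi)*k*exp(-k^2/8)/16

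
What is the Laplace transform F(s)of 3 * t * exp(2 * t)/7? 3/(7 * (s - 2)^2)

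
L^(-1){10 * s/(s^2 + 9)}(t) 10 * cos(3 * t)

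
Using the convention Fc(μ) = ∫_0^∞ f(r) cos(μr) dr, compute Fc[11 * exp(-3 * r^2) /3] 11 * sqrt(3) * sqrt(pi) * exp(-μ^2/12) /18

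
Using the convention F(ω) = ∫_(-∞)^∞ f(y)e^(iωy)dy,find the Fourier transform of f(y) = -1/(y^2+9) -pi*exp(-3*Abs(ω))/3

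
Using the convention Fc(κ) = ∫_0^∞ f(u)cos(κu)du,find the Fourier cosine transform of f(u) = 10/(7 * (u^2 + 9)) 5 * pi * exp(-3 * κ)/21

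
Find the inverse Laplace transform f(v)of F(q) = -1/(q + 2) -exp(-2 * v)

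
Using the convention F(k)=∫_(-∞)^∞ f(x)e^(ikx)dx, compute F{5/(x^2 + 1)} 5*pi*exp(-Abs(k))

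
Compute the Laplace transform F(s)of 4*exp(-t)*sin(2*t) 8/((s+1)^2+4)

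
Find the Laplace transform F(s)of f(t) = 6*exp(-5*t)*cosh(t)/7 6*(s + 5)/(7*((s + 5)^2 - 1))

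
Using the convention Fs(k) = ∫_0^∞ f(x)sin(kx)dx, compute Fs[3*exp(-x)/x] 3*atan(k)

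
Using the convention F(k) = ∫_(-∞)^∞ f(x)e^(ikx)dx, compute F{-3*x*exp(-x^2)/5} -3*I*sqrt(pi)*k*exp(-k^2/4)/10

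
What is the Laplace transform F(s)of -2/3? -2/(3*s)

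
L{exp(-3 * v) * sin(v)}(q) 1/((q + 3)^2 + 1)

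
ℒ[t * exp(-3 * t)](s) (s + 3)^(-2)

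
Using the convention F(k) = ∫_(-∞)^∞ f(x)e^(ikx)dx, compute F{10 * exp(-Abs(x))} 20/(k^2 + 1)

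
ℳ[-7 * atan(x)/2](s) 7 * pi * sec(pi * s/2)/(4 * s)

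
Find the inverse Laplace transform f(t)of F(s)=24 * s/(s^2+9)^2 4 * t * sin(3 * t)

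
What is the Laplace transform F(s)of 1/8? 1/(8*s)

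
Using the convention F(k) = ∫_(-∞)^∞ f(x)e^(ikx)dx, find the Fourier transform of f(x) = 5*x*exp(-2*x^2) 5*sqrt(2)*I*sqrt(pi)*k*exp(-k^2/8)/8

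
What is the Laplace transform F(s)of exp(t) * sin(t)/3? 1/(3 * ((s - 1)^2 + 1))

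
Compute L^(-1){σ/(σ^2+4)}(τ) cos(2 * τ)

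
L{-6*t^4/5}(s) -144/(5*s^5)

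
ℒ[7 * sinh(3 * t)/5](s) 21/(5 * (s^2 - 9))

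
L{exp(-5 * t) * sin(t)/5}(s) 1/(5 * ((s + 5)^2 + 1))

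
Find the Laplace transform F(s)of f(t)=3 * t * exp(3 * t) 3/(s - 3)^2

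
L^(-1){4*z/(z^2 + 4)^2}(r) r*sin(2*r)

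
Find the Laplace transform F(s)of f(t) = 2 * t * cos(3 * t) 2 * (s^2 - 9)/(s^2+9)^2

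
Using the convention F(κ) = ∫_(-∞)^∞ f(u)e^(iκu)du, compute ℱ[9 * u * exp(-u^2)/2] 9 * I * sqrt(pi) * κ * exp(-κ^2/4)/4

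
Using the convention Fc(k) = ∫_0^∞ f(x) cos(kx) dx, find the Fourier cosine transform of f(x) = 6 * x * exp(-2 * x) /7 6 * (4 - k^2) /(7 * (k^2 + 4) ^2) 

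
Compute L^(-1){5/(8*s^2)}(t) 5*t/8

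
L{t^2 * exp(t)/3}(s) 2/(3 * (s - 1)^3)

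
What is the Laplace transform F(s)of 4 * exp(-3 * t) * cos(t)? 4 * (s + 3)/((s + 3)^2 + 1)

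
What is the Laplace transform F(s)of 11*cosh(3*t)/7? 11*s/(7*(s^2 - 9))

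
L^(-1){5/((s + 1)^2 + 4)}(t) 5 * exp(-t) * sin(2 * t)/2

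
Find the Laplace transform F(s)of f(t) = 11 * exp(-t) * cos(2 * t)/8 11 * (s + 1)/(8 * ((s + 1)^2 + 4))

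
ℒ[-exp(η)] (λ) -1/(λ - 1)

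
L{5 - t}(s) 5/s - 1/s^2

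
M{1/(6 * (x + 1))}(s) pi * csc(pi * s)/6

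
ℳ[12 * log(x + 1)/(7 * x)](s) -12 * pi * csc(pi * s)/(7 * s - 7)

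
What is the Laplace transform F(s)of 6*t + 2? 6/s^2 + 2/s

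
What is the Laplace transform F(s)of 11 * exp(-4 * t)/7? 11/(7 * (s + 4))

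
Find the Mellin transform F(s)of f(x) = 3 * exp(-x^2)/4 3 * gamma(s/2)/8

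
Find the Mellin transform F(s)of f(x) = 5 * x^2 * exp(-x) 5 * gamma(s + 2)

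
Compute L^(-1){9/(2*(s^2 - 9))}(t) 3*sinh(3*t)/2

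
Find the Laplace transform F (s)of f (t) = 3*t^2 6/s^3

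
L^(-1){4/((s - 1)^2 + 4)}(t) 2*exp(t)*sin(2*t)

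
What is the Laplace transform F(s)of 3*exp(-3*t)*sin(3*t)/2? 9/(2*((s+3)^2+9))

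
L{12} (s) 12/s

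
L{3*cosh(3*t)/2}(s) 3*s/(2*(s^2-9))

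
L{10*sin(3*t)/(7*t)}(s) 10*atan(3/s)/7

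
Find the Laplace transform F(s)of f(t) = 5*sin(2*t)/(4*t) 5*atan(2/s)/4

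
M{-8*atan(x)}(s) 4*pi*sec(pi*s/2)/s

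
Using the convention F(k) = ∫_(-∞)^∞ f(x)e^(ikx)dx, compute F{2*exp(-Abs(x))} 4/(k^2 + 1)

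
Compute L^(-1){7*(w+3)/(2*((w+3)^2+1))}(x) 7*exp(-3*x)*cos(x)/2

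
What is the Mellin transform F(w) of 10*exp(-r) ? 10*gamma(w) 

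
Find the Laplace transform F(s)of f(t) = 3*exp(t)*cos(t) 3*(s - 1)/((s - 1)^2 + 1)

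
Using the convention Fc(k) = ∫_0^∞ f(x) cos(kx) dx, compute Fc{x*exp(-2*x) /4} (4 - k^2) /(4*(k^2 + 4) ^2) 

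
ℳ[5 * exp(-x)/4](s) 5 * gamma(s)/4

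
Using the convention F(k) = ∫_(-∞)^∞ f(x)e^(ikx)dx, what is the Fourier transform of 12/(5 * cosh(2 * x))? 6 * pi/(5 * cosh(pi * k/4))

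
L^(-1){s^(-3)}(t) t^2/2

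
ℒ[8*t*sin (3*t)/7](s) 48*s/ (7*(s^2 + 9)^2)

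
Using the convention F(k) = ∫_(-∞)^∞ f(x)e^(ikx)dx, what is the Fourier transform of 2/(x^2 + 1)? 2 * pi * exp(-Abs(k))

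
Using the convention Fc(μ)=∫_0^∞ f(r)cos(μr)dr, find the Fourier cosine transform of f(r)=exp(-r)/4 1/(4 * (μ^2 + 1))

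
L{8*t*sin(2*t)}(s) 32*s/(s^2 + 4)^2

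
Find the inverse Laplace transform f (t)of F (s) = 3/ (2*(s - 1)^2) 3*t*exp (t)/2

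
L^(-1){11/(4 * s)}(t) 11/4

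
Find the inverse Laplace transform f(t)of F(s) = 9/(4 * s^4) 3 * t^3/8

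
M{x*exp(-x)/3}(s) gamma(s + 1)/3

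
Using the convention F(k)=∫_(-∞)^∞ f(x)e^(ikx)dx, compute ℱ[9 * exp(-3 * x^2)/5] 3 * sqrt(3) * sqrt(pi) * exp(-k^2/12)/5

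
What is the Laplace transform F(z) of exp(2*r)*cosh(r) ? (z - 2) /((z - 2) ^2 - 1) 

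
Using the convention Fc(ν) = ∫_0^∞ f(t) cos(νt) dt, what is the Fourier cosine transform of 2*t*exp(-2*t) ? 2*(4 - ν^2) /(ν^2 + 4) ^2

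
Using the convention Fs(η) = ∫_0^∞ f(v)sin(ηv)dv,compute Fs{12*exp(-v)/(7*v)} 12*atan(η)/7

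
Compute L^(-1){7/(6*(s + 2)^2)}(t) 7*t*exp(-2*t)/6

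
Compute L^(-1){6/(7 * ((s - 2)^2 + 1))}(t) 6 * exp(2 * t) * sin(t)/7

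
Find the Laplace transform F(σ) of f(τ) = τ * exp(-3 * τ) (σ + 3) ^(-2) 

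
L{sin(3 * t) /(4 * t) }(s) atan(3/s) /4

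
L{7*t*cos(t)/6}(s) 7*(s^2 - 1)/(6*(s^2 + 1)^2)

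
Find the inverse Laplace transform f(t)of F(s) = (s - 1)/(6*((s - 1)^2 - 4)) exp(t)*cosh(2*t)/6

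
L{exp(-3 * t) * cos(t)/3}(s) (s + 3)/(3 * ((s + 3)^2 + 1))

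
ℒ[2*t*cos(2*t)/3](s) 2*(s^2-4)/(3*(s^2 + 4)^2)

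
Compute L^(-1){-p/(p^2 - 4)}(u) -cosh(2*u)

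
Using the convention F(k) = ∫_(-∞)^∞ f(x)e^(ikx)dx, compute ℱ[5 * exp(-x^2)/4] 5 * sqrt(pi) * exp(-k^2/4)/4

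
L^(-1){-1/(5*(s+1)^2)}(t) -t*exp(-t)/5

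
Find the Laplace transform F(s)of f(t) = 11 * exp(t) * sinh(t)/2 11/(2 * s * (s - 2))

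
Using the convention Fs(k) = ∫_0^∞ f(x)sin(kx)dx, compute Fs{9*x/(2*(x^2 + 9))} 9*pi*exp(-3*k)/4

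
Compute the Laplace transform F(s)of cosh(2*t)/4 s/(4*(s^2 - 4))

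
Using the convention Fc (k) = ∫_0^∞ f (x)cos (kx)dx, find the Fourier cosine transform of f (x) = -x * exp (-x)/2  (k^2-1)/ (2 * (k^2 + 1)^2)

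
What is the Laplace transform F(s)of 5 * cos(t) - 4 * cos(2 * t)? 5 * s/(s^2+1) - 4 * s/(s^2+4)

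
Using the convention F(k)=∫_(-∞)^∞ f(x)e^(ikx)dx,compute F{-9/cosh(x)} -9 * pi/cosh(pi * k/2)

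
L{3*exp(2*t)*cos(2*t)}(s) 3*(s - 2)/((s - 2)^2 + 4)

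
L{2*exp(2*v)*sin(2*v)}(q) 4/((q - 2)^2+4)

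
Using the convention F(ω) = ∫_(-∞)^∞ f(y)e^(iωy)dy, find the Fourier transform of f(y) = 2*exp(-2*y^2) sqrt(2)*sqrt(pi)*exp(-ω^2/8)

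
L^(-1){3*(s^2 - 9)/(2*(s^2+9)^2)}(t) 3*t*cos(3*t)/2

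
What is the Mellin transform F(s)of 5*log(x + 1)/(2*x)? -5*pi*csc(pi*s)/(2*s - 2)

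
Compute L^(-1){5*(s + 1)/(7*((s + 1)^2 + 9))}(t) 5*exp(-t)*cos(3*t)/7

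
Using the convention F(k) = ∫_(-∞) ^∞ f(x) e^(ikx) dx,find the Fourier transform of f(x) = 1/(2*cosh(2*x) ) pi/(4*cosh(pi*k/4) ) 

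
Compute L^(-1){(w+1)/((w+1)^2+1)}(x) exp(-x) * cos(x)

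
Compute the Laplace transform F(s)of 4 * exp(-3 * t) 4/(s + 3)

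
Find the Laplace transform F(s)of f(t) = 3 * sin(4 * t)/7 12/(7 * (s^2 + 16))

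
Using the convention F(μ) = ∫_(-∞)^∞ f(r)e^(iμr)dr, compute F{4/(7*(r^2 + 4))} 2*pi*exp(-2*Abs(μ))/7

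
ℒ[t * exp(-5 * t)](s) (s + 5)^(-2)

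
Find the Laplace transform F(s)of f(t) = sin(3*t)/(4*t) atan(3/s)/4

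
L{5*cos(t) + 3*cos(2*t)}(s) 5*s/(s^2 + 1) + 3*s/(s^2 + 4)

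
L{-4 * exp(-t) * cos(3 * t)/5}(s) 4 * (-s - 1)/(5 * ((s + 1)^2 + 9))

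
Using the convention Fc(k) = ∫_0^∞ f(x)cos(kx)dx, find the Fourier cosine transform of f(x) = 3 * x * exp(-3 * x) 3 * (9 - k^2)/(k^2 + 9)^2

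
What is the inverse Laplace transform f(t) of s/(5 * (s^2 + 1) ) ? cos(t) /5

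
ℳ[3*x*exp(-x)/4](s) 3*gamma(s + 1)/4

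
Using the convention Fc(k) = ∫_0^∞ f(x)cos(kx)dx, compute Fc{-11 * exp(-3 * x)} -33/(k^2 + 9)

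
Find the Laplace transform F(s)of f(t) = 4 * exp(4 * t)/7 4/(7 * (s - 4))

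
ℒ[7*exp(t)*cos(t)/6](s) 7*(s - 1)/(6*((s - 1)^2 + 1))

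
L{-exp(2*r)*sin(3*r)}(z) -3/((z - 2)^2 + 9)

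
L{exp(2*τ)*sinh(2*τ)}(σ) 2/(σ*(σ - 4))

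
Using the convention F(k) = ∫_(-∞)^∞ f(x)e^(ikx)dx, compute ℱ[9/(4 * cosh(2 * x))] 9 * pi/(8 * cosh(pi * k/4))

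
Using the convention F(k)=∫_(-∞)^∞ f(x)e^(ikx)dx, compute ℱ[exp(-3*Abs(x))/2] 3/(k^2 + 9)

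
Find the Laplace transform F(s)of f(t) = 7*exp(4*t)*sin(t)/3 7/(3*((s - 4)^2+1))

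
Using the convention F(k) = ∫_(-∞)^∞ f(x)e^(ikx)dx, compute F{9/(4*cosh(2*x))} 9*pi/(8*cosh(pi*k/4))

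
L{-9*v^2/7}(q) -18/(7*q^3)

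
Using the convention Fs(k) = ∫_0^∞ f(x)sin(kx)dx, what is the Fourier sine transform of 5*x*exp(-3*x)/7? 30*k/(7*(k^2 + 9)^2)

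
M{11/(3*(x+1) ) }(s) 11*pi*csc(pi*s) /3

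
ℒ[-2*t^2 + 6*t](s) 6/s^2 - 4/s^3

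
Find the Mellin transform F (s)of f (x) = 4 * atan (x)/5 -2 * pi * sec (pi * s/2)/ (5 * s)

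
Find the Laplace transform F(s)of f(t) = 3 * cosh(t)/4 3 * s/(4 * (s^2-1))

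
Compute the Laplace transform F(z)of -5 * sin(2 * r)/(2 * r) -5 * atan(2/z)/2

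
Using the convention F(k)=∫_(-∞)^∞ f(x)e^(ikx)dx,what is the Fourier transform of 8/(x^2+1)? 8*pi*exp(-Abs(k))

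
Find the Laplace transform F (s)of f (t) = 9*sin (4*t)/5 36/ (5*(s^2 + 16))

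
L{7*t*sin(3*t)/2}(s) 21*s/(s^2 + 9)^2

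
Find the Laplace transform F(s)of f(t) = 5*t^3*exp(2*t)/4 15/(2*(s - 2)^4)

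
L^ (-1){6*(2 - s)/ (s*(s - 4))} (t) -6*exp (2*t)*cosh (2*t)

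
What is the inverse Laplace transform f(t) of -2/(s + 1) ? -2 * exp(-t) 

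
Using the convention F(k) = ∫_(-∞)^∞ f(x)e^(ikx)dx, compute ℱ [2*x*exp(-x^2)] I*sqrt(pi)*k*exp(-k^2/4)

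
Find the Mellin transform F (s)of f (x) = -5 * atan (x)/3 5 * pi * sec (pi * s/2)/ (6 * s)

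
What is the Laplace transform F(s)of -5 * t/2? -5/(2 * s^2)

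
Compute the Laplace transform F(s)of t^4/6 4/s^5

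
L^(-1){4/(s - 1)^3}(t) 2*t^2*exp(t)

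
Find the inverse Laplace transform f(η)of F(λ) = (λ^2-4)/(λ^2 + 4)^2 η*cos(2*η)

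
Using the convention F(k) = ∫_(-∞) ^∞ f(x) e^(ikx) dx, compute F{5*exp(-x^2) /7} 5*sqrt(pi)*exp(-k^2/4) /7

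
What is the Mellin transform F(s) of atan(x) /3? -pi*sec(pi*s/2) /(6*s) 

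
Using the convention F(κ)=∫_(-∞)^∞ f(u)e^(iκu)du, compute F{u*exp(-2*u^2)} sqrt(2)*I*sqrt(pi)*κ*exp(-κ^2/8)/8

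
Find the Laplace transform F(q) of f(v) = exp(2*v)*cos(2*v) (q - 2) /((q - 2) ^2 + 4) 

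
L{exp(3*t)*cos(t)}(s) (s - 3)/((s - 3)^2 + 1)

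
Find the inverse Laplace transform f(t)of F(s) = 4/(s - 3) 4*exp(3*t)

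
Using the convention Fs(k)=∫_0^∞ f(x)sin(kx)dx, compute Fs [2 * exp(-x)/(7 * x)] 2 * atan(k)/7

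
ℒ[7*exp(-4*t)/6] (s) 7/(6*(s + 4))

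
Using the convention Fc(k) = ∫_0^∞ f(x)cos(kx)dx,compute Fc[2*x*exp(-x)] 2*(1 - k^2)/(k^2 + 1)^2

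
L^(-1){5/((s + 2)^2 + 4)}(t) 5*exp(-2*t)*sin(2*t)/2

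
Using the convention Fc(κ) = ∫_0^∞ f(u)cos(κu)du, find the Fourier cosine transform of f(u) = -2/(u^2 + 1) -pi*exp(-κ)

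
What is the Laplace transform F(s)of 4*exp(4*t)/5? 4/(5*(s - 4))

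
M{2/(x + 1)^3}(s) gamma(s)*gamma(3 - s)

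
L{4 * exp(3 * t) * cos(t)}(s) 4 * (s - 3)/((s - 3)^2+1)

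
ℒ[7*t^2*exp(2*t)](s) 14/(s - 2)^3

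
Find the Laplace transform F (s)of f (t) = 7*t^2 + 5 14/s^3 + 5/s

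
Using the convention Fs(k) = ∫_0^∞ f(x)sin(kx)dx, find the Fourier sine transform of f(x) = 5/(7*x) 5*pi/14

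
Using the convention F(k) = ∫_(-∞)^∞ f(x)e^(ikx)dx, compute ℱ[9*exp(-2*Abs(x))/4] 9/(k^2 + 4)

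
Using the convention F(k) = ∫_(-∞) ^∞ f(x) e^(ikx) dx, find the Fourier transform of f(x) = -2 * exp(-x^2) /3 -2 * sqrt(pi) * exp(-k^2/4) /3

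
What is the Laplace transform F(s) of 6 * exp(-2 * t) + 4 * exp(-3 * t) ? 6/(s + 2) + 4/(s + 3) 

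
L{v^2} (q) 2/q^3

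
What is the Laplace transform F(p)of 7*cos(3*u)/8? 7*p/(8*(p^2+9))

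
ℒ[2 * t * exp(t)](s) 2/(s - 1)^2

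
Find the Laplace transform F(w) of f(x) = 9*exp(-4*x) 9/(w+4) 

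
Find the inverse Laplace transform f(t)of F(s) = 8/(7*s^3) 4*t^2/7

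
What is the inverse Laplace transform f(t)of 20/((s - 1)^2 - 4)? 10*exp(t)*sinh(2*t)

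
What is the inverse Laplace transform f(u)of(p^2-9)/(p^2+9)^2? u*cos(3*u)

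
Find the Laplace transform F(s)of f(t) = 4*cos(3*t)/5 4*s/(5*(s^2 + 9))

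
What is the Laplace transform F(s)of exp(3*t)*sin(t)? 1/((s - 3)^2 + 1)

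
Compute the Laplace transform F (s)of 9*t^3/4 27/ (2*s^4)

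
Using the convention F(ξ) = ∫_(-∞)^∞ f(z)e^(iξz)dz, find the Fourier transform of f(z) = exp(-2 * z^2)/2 sqrt(2) * sqrt(pi) * exp(-ξ^2/8)/4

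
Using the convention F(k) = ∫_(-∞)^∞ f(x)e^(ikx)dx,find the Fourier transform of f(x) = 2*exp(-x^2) 2*sqrt(pi)*exp(-k^2/4)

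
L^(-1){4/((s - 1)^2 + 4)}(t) 2*exp(t)*sin(2*t)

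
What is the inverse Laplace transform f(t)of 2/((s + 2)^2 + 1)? 2*exp(-2*t)*sin(t)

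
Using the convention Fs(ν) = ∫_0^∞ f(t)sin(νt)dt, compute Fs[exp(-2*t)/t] atan(ν/2)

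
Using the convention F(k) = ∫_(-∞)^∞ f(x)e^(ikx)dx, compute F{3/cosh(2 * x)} 3 * pi/(2 * cosh(pi * k/4))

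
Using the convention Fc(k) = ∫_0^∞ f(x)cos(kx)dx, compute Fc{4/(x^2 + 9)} 2 * pi * exp(-3 * k)/3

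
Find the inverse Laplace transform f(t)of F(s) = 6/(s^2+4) 3*sin(2*t)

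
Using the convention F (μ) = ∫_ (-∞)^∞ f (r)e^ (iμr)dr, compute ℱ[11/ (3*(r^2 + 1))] 11*pi*exp (-Abs (μ))/3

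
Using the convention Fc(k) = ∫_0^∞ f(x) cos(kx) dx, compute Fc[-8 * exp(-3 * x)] -24/(k^2 + 9) 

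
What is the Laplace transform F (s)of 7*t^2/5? 14/ (5*s^3)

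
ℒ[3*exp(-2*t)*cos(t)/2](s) 3*(s+2)/(2*((s+2)^2+1))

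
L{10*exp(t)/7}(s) 10/(7*(s - 1))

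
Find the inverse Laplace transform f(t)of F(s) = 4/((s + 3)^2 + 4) 2*exp(-3*t)*sin(2*t)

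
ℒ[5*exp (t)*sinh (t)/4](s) 5/ (4*s*(s - 2))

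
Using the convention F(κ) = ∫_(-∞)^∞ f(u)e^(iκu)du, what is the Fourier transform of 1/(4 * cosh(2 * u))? pi/(8 * cosh(pi * κ/4))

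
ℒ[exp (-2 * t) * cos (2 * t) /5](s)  (s+2) / (5 * ( (s+2) ^2+4) ) 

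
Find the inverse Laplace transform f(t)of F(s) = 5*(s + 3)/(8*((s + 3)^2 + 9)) 5*exp(-3*t)*cos(3*t)/8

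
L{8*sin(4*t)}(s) 32/(s^2 + 16)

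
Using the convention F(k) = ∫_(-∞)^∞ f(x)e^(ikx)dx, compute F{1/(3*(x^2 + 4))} pi*exp(-2*Abs(k))/6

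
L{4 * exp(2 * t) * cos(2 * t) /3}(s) 4 * (s - 2) /(3 * ((s - 2) ^2+4) ) 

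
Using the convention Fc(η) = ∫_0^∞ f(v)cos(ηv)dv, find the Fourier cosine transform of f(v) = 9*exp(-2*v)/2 9/(η^2+4)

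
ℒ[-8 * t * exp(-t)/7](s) -8/(7 * (s + 1)^2)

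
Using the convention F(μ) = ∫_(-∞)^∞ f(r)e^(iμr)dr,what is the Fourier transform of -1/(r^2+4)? -pi*exp(-2*Abs(μ))/2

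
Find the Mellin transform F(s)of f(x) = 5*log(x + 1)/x -5*pi*csc(pi*s)/(s - 1)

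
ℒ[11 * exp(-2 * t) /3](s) 11/(3 * (s + 2) ) 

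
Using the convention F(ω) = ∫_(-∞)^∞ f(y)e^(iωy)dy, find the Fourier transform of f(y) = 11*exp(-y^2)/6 11*sqrt(pi)*exp(-ω^2/4)/6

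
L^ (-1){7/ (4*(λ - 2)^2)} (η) 7*η*exp (2*η)/4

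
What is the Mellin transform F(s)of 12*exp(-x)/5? 12*gamma(s)/5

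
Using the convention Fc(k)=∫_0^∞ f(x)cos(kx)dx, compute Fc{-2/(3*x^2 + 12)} -pi*exp(-2*k)/6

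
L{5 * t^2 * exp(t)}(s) 10/(s - 1)^3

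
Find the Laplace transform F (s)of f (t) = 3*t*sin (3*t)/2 9*s/ (s^2 + 9)^2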